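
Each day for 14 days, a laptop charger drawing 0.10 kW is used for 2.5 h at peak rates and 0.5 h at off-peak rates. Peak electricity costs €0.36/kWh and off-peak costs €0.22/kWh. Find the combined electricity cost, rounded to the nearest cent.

Peak energy = 0.1 kW × 2.5 h × 14 = 3.5 kWh
Off-peak energy = 0.1 kW × 0.5 h × 14 = 0.7 kWh
Cost = 3.5 × €0.36 + 0.7 × €0.22 = €1.26 + €0.154 = €1.41

€1.41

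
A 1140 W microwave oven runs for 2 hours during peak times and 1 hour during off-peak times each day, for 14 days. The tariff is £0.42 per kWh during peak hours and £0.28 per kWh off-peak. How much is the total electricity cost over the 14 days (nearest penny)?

Peak energy = 1.14 kW × 2 h × 14 = 31.92 kWh
Off-peak energy = 1.14 kW × 1 h × 14 = 15.96 kWh
Cost = 31.92 × £0.42 + 15.96 × £0.28 = £13.4064 + £4.4688 = £17.88

£17.88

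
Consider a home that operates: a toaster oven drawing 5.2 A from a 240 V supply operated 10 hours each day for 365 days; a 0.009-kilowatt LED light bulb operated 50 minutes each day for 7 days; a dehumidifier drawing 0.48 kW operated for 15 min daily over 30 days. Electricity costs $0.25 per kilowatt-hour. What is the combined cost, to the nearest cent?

toaster oven: Power = 5.2 A × 240 V = 1248 W = 1.248 kW
toaster oven: Runtime = 10 h/day × 365 days = 3650 h
toaster oven: 1.248 kW × 3650 h = 4555.2 kWh
LED light bulb: Runtime = 50 min × 7 = 350 min = 5.833333… h
LED light bulb: 0.009 kW × 5.833333… h = 0.0525 kWh
dehumidifier: Runtime = 15 min × 30 = 450 min = 7.5 h
dehumidifier: 0.48 kW × 7.5 h = 3.6 kWh
Total energy = 4558.8525 kWh
Cost = 4558.8525 × $0.25 = $1139.71

$1139.71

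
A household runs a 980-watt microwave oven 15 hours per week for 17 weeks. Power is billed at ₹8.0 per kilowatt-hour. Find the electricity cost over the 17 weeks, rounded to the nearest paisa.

₹1999.20

Runtime = 15 h/week × 17 weeks = 255 h
Energy = 0.98 kW × 255 h = 249.9 kWh
Cost = 249.9 kWh × ₹8.0/kWh = ₹1999.20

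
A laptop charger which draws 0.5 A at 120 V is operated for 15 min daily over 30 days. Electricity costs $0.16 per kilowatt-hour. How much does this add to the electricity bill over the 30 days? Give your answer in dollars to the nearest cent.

$0.07

Power = 0.5 A × 120 V = 60 W = 0.06 kW
Runtime = 15 min × 30 = 450 min = 7.5 h
Energy = 0.06 kW × 7.5 h = 0.45 kWh
Cost = 0.45 kWh × $0.16/kWh = $0.07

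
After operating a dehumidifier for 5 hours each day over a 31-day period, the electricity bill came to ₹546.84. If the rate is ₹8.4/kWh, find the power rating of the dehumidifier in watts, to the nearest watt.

Energy = ₹546.84 ÷ ₹8.4/kWh = 65.1 kWh
Runtime = 5 h/day × 31 days = 155 h
Power = 65.1 kWh ÷ 155 h = 0.42 kW = 420 W

420 W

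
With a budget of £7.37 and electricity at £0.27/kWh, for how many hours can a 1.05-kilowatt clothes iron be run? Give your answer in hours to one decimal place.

26.0 h

Energy available = £7.37 ÷ £0.27/kWh = 27.2963 kWh
Hours = 27.2963 kWh ÷ 1.05 kW = 26.0 h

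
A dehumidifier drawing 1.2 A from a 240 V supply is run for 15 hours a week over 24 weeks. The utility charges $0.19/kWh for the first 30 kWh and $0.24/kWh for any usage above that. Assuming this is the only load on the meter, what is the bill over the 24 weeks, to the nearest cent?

$23.38

Power = 1.2 A × 240 V = 288 W = 0.288 kW
Runtime = 15 h/week × 24 weeks = 360 h
Energy = 0.288 kW × 360 h = 103.68 kWh
Tier 1 (0–30 kWh): 30 × $0.19 = $5.7
Above 30 kWh: 73.68 × $0.24 = $17.6832
Bill = $23.38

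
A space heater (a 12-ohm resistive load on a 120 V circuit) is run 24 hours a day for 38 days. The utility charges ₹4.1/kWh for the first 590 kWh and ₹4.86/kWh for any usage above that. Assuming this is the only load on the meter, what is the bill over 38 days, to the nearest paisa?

₹4870.38

Power = V²/R = 120²/12 = 1200 W = 1.2 kW
Runtime = 24 h × 38 = 912 h
Energy = 1.2 kW × 912 h = 1094.4 kWh
Tier 1 (0–590 kWh): 590 × ₹4.1 = ₹2419
Above 590 kWh: 504.4 × ₹4.86 = ₹2451.384
Bill = ₹4870.38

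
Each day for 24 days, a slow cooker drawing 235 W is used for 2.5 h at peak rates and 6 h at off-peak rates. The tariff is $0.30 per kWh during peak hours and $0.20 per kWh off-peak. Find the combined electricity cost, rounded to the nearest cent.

Peak energy = 0.235 kW × 2.5 h × 24 = 14.1 kWh
Off-peak energy = 0.235 kW × 6 h × 24 = 33.84 kWh
Cost = 14.1 × $0.30 + 33.84 × $0.20 = $4.23 + $6.768 = $11.00

$11.00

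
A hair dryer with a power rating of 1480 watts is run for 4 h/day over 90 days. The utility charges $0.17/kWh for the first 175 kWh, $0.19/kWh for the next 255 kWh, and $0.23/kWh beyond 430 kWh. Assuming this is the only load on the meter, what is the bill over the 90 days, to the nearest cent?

$101.84

Runtime = 4 h/day × 90 days = 360 h
Energy = 1.48 kW × 360 h = 532.8 kWh
Tier 1 (0–175 kWh): 175 × $0.17 = $29.75
Tier 2 (175–430 kWh): 255 × $0.19 = $48.45
Above 430 kWh: 102.8 × $0.23 = $23.644
Bill = $101.84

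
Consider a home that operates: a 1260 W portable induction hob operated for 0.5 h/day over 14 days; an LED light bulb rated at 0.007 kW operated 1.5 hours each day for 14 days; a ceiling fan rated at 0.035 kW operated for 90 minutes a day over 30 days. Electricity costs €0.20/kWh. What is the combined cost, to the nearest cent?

portable induction hob: Runtime = 0.5 h/day × 14 days = 7 h
portable induction hob: 1.26 kW × 7 h = 8.82 kWh
LED light bulb: Runtime = 1.5 h/day × 14 days = 21 h
LED light bulb: 0.007 kW × 21 h = 0.147 kWh
ceiling fan: Runtime = 90 min × 30 = 2700 min = 45 h
ceiling fan: 0.035 kW × 45 h = 1.575 kWh
Total energy = 10.542 kWh
Cost = 10.542 × €0.20 = €2.11

€2.11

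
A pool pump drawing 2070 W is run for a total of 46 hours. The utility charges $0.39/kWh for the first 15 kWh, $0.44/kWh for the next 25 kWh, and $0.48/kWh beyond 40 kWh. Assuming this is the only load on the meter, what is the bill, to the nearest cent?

$43.36

Energy = 2.07 kW × 46 h = 95.22 kWh
Tier 1 (0–15 kWh): 15 × $0.39 = $5.85
Tier 2 (15–40 kWh): 25 × $0.44 = $11
Above 40 kWh: 55.22 × $0.48 = $26.5056
Bill = $43.36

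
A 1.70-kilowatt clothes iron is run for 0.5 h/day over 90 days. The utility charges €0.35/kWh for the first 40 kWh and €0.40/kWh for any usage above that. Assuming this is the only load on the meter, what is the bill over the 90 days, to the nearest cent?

Runtime = 0.5 h/day × 90 days = 45 h
Energy = 1.7 kW × 45 h = 76.5 kWh
Tier 1 (0–40 kWh): 40 × €0.35 = €14
Above 40 kWh: 36.5 × €0.40 = €14.6
Bill = €28.60

€28.60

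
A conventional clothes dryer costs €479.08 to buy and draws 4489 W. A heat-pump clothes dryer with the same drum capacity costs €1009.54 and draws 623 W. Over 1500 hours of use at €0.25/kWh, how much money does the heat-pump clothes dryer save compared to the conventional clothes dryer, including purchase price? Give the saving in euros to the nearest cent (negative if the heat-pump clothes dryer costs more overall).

€919.29

conventional clothes dryer: €479.08 + (4489/1000) kW × 1500 h × €0.25 = €479.08 + €1683.375 = €2162.455
heat-pump clothes dryer: €1009.54 + (623/1000) kW × 1500 h × €0.25 = €1009.54 + €233.625 = €1243.165
Saving = €2162.455 − €1243.165 = €919.29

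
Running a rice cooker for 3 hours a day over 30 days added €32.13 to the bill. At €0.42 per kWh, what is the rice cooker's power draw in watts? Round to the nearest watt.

850 W

Energy = €32.13 ÷ €0.42/kWh = 76.5 kWh
Runtime = 3 h/day × 30 days = 90 h
Power = 76.5 kWh ÷ 90 h = 0.85 kW = 850 W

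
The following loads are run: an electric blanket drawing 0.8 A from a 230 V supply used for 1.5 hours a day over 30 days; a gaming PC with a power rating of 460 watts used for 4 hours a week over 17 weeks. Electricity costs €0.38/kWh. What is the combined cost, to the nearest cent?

electric blanket: Power = 0.8 A × 230 V = 184 W = 0.184 kW
electric blanket: Runtime = 1.5 h/day × 30 days = 45 h
electric blanket: 0.184 kW × 45 h = 8.28 kWh
gaming PC: Runtime = 4 h/week × 17 weeks = 68 h
gaming PC: 0.46 kW × 68 h = 31.28 kWh
Total energy = 39.56 kWh
Cost = 39.56 × €0.38 = €15.03

€15.03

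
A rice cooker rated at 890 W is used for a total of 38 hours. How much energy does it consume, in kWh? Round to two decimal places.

Energy = 0.89 kW × 38 h = 33.82 kWh

33.82 kWh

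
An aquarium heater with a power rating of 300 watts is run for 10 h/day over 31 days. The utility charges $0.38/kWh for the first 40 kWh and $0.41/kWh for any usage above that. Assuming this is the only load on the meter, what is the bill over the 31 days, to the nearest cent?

Runtime = 10 h/day × 31 days = 310 h
Energy = 0.3 kW × 310 h = 93 kWh
Tier 1 (0–40 kWh): 40 × $0.38 = $15.2
Above 40 kWh: 53 × $0.41 = $21.73
Bill = $36.93

$36.93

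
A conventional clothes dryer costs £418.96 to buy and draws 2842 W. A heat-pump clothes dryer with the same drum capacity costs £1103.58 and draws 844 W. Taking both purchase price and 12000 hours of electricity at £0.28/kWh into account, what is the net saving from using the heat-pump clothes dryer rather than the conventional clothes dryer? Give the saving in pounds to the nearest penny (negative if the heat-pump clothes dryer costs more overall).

£6028.66

conventional clothes dryer: £418.96 + (2842/1000) kW × 12000 h × £0.28 = £418.96 + £9549.12 = £9968.08
heat-pump clothes dryer: £1103.58 + (844/1000) kW × 12000 h × £0.28 = £1103.58 + £2835.84 = £3939.42
Saving = £9968.08 − £3939.42 = £6028.66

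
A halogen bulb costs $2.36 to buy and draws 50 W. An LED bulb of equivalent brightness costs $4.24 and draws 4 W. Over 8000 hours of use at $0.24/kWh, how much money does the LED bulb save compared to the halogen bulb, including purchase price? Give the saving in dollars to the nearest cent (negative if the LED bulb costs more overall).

halogen bulb: $2.36 + (50/1000) kW × 8000 h × $0.24 = $2.36 + $96 = $98.36
LED bulb: $4.24 + (4/1000) kW × 8000 h × $0.24 = $4.24 + $7.68 = $11.92
Saving = $98.36 − $11.92 = $86.44

$86.44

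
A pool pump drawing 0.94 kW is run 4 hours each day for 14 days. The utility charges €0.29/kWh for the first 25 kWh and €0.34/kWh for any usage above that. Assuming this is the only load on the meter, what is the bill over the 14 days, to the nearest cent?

€16.65

Runtime = 4 h/day × 14 days = 56 h
Energy = 0.94 kW × 56 h = 52.64 kWh
Tier 1 (0–25 kWh): 25 × €0.29 = €7.25
Above 25 kWh: 27.64 × €0.34 = €9.3976
Bill = €16.65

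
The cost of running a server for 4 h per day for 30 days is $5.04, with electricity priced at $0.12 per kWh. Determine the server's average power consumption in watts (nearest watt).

350 W

Energy = $5.04 ÷ $0.12/kWh = 42 kWh
Runtime = 4 h/day × 30 days = 120 h
Power = 42 kWh ÷ 120 h = 0.35 kW = 350 W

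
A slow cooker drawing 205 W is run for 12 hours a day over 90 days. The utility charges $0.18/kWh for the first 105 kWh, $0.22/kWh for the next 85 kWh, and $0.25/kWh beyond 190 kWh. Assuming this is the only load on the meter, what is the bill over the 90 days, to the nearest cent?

$45.45

Runtime = 12 h/day × 90 days = 1080 h
Energy = 0.205 kW × 1080 h = 221.4 kWh
Tier 1 (0–105 kWh): 105 × $0.18 = $18.9
Tier 2 (105–190 kWh): 85 × $0.22 = $18.7
Above 190 kWh: 31.4 × $0.25 = $7.85
Bill = $45.45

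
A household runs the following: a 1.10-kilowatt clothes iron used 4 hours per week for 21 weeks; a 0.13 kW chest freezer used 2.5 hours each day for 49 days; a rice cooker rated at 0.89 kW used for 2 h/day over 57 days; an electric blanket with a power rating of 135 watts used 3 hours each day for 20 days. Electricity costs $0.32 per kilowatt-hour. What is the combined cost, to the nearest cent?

clothes iron: Runtime = 4 h/week × 21 weeks = 84 h
clothes iron: 1.1 kW × 84 h = 92.4 kWh
chest freezer: Runtime = 2.5 h/day × 49 days = 122.5 h
chest freezer: 0.13 kW × 122.5 h = 15.925 kWh
rice cooker: Runtime = 2 h/day × 57 days = 114 h
rice cooker: 0.89 kW × 114 h = 101.46 kWh
electric blanket: Runtime = 3 h/day × 20 days = 60 h
electric blanket: 0.135 kW × 60 h = 8.1 kWh
Total energy = 217.885 kWh
Cost = 217.885 × $0.32 = $69.72

$69.72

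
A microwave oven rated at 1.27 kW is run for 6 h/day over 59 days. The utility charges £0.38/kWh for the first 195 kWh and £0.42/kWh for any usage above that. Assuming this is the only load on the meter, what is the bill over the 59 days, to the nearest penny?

£181.02

Runtime = 6 h/day × 59 days = 354 h
Energy = 1.27 kW × 354 h = 449.58 kWh
Tier 1 (0–195 kWh): 195 × £0.38 = £74.1
Above 195 kWh: 254.58 × £0.42 = £106.9236
Bill = £181.02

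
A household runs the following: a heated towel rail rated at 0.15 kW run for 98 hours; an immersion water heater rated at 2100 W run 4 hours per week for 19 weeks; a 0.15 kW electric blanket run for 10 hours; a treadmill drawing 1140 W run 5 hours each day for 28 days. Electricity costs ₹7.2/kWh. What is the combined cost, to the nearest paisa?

heated towel rail: 0.15 kW × 98 h = 14.7 kWh
immersion water heater: Runtime = 4 h/week × 19 weeks = 76 h
immersion water heater: 2.1 kW × 76 h = 159.6 kWh
electric blanket: 0.15 kW × 10 h = 1.5 kWh
treadmill: Runtime = 5 h/day × 28 days = 140 h
treadmill: 1.14 kW × 140 h = 159.6 kWh
Total energy = 335.4 kWh
Cost = 335.4 × ₹7.2 = ₹2414.88

₹2414.88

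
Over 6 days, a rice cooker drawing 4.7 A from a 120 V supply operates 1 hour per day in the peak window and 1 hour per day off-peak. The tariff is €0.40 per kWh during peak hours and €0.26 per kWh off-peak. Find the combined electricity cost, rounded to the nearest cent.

Power = 4.7 A × 120 V = 564 W = 0.564 kW
Peak energy = 0.564 kW × 1 h × 6 = 3.384 kWh
Off-peak energy = 0.564 kW × 1 h × 6 = 3.384 kWh
Cost = 3.384 × €0.40 + 3.384 × €0.26 = €1.3536 + €0.87984 = €2.23

€2.23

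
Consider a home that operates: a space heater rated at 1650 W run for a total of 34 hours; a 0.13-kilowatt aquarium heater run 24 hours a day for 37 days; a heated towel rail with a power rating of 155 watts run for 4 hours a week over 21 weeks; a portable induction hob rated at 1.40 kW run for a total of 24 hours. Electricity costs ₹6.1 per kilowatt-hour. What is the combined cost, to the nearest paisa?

space heater: 1.65 kW × 34 h = 56.1 kWh
aquarium heater: Runtime = 24 h × 37 = 888 h
aquarium heater: 0.13 kW × 888 h = 115.44 kWh
heated towel rail: Runtime = 4 h/week × 21 weeks = 84 h
heated towel rail: 0.155 kW × 84 h = 13.02 kWh
portable induction hob: 1.4 kW × 24 h = 33.6 kWh
Total energy = 218.16 kWh
Cost = 218.16 × ₹6.1 = ₹1330.78

₹1330.78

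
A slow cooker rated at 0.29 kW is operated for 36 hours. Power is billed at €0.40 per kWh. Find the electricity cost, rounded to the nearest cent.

€4.18

Energy = 0.29 kW × 36 h = 10.44 kWh
Cost = 10.44 kWh × €0.40/kWh = €4.18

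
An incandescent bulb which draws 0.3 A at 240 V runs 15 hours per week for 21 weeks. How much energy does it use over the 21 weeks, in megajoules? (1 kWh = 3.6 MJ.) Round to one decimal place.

Power = 0.3 A × 240 V = 72 W = 0.072 kW
Runtime = 15 h/week × 21 weeks = 315 h
Energy = 0.072 kW × 315 h = 22.68 kWh
= 22.68 × 3.6 MJ = 81.6 MJ

81.6 MJ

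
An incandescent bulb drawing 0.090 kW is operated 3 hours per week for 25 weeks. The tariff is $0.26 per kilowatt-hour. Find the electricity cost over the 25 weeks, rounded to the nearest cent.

Runtime = 3 h/week × 25 weeks = 75 h
Energy = 0.09 kW × 75 h = 6.75 kWh
Cost = 6.75 kWh × $0.26/kWh = $1.76

$1.76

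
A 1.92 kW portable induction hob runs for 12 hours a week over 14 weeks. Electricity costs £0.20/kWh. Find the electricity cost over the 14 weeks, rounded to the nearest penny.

Runtime = 12 h/week × 14 weeks = 168 h
Energy = 1.92 kW × 168 h = 322.56 kWh
Cost = 322.56 kWh × £0.20/kWh = £64.51

£64.51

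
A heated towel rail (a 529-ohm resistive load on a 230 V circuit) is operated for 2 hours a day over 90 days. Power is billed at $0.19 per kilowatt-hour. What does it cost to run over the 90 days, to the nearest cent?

$3.42

Power = V²/R = 230²/529 = 100 W = 0.1 kW
Runtime = 2 h/day × 90 days = 180 h
Energy = 0.1 kW × 180 h = 18 kWh
Cost = 18 kWh × $0.19/kWh = $3.42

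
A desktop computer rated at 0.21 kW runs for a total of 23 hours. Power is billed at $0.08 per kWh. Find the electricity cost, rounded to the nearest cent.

Energy = 0.21 kW × 23 h = 4.83 kWh
Cost = 4.83 kWh × $0.08/kWh = $0.39

$0.39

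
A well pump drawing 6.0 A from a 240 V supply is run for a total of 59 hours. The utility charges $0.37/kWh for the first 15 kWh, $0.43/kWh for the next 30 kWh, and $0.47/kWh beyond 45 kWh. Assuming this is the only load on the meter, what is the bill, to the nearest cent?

$37.23

Power = 6.0 A × 240 V = 1440 W = 1.44 kW
Energy = 1.44 kW × 59 h = 84.96 kWh
Tier 1 (0–15 kWh): 15 × $0.37 = $5.55
Tier 2 (15–45 kWh): 30 × $0.43 = $12.9
Above 45 kWh: 39.96 × $0.47 = $18.7812
Bill = $37.23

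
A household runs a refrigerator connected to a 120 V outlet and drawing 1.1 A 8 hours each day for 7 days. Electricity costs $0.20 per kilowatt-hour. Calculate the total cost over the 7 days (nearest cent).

Power = 1.1 A × 120 V = 132 W = 0.132 kW
Runtime = 8 h/day × 7 days = 56 h
Energy = 0.132 kW × 56 h = 7.392 kWh
Cost = 7.392 kWh × $0.20/kWh = $1.48

$1.48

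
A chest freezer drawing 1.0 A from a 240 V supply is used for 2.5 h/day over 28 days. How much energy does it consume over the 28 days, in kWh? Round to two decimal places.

16.80 kWh

Power = 1.0 A × 240 V = 240 W = 0.24 kW
Runtime = 2.5 h/day × 28 days = 70 h
Energy = 0.24 kW × 70 h = 16.8 kWh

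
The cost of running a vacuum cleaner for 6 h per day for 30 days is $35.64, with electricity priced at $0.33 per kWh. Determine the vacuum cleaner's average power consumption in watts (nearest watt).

600 W

Energy = $35.64 ÷ $0.33/kWh = 108 kWh
Runtime = 6 h/day × 30 days = 180 h
Power = 108 kWh ÷ 180 h = 0.6 kW = 600 W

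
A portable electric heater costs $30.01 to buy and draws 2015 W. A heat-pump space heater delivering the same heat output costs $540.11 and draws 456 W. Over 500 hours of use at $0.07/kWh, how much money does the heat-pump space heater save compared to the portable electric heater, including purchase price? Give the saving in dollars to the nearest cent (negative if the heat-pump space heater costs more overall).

portable electric heater: $30.01 + (2015/1000) kW × 500 h × $0.07 = $30.01 + $70.525 = $100.535
heat-pump space heater: $540.11 + (456/1000) kW × 500 h × $0.07 = $540.11 + $15.96 = $556.07
Saving = $100.535 − $556.07 = −$455.535 → -$455.54

-$455.54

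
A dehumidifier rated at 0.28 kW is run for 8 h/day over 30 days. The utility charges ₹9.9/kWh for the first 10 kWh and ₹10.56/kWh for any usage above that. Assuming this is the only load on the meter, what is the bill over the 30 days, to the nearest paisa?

Runtime = 8 h/day × 30 days = 240 h
Energy = 0.28 kW × 240 h = 67.2 kWh
Tier 1 (0–10 kWh): 10 × ₹9.9 = ₹99
Above 10 kWh: 57.2 × ₹10.56 = ₹604.032
Bill = ₹703.03

₹703.03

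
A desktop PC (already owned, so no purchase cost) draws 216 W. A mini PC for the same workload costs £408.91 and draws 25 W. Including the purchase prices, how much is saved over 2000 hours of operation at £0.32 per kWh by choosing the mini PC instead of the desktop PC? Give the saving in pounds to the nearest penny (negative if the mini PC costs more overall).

desktop PC: £0.00 + (216/1000) kW × 2000 h × £0.32 = £0.00 + £138.24 = £138.24
mini PC: £408.91 + (25/1000) kW × 2000 h × £0.32 = £408.91 + £16 = £424.91
Saving = £138.24 − £424.91 = −£286.67

-£286.67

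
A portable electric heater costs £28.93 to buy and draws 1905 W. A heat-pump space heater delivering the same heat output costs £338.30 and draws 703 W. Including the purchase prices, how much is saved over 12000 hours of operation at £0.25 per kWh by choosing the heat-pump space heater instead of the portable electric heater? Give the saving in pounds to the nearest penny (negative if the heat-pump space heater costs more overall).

£3296.63

portable electric heater: £28.93 + (1905/1000) kW × 12000 h × £0.25 = £28.93 + £5715 = £5743.93
heat-pump space heater: £338.30 + (703/1000) kW × 12000 h × £0.25 = £338.30 + £2109 = £2447.3
Saving = £5743.93 − £2447.3 = £3296.63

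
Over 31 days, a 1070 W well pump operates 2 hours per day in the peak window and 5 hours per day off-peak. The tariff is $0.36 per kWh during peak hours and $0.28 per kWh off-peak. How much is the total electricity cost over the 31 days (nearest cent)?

Peak energy = 1.07 kW × 2 h × 31 = 66.34 kWh
Off-peak energy = 1.07 kW × 5 h × 31 = 165.85 kWh
Cost = 66.34 × $0.36 + 165.85 × $0.28 = $23.8824 + $46.438 = $70.32

$70.32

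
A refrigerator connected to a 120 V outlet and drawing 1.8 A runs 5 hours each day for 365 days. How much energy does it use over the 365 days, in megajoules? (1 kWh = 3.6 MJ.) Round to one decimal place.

Power = 1.8 A × 120 V = 216 W = 0.216 kW
Runtime = 5 h/day × 365 days = 1825 h
Energy = 0.216 kW × 1825 h = 394.2 kWh
= 394.2 × 3.6 MJ = 1419.1 MJ

1419.1 MJ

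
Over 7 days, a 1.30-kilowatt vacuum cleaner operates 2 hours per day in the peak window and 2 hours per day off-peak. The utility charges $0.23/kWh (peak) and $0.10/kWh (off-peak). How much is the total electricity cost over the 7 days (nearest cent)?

$6.01

Peak energy = 1.3 kW × 2 h × 7 = 18.2 kWh
Off-peak energy = 1.3 kW × 2 h × 7 = 18.2 kWh
Cost = 18.2 × $0.23 + 18.2 × $0.10 = $4.186 + $1.82 = $6.01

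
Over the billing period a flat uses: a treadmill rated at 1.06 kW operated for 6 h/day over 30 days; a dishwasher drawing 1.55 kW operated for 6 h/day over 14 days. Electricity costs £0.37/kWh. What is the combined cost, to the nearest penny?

£118.77

treadmill: Runtime = 6 h/day × 30 days = 180 h
treadmill: 1.06 kW × 180 h = 190.8 kWh
dishwasher: Runtime = 6 h/day × 14 days = 84 h
dishwasher: 1.55 kW × 84 h = 130.2 kWh
Total energy = 321 kWh
Cost = 321 × £0.37 = £118.77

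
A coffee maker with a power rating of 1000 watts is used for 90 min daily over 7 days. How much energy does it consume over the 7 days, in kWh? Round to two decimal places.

10.50 kWh

Runtime = 90 min × 7 = 630 min = 10.5 h
Energy = 1 kW × 10.5 h = 10.5 kWh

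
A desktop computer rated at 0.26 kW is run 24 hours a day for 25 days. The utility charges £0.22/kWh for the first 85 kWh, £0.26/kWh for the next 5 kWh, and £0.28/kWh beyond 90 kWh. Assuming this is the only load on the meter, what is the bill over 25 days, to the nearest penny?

Runtime = 24 h × 25 = 600 h
Energy = 0.26 kW × 600 h = 156 kWh
Tier 1 (0–85 kWh): 85 × £0.22 = £18.7
Tier 2 (85–90 kWh): 5 × £0.26 = £1.3
Above 90 kWh: 66 × £0.28 = £18.48
Bill = £38.48

£38.48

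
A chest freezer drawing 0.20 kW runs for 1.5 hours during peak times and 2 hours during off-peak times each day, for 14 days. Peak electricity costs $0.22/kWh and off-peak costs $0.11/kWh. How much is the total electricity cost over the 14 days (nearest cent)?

Peak energy = 0.2 kW × 1.5 h × 14 = 4.2 kWh
Off-peak energy = 0.2 kW × 2 h × 14 = 5.6 kWh
Cost = 4.2 × $0.22 + 5.6 × $0.11 = $0.924 + $0.616 = $1.54

$1.54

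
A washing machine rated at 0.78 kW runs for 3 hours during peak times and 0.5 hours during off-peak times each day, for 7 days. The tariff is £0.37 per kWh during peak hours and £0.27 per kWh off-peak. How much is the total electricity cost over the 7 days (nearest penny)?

Peak energy = 0.78 kW × 3 h × 7 = 16.38 kWh
Off-peak energy = 0.78 kW × 0.5 h × 7 = 2.73 kWh
Cost = 16.38 × £0.37 + 2.73 × £0.27 = £6.0606 + £0.7371 = £6.80

£6.80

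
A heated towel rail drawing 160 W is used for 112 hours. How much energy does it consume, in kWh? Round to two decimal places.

17.92 kWh

Energy = 0.16 kW × 112 h = 17.92 kWh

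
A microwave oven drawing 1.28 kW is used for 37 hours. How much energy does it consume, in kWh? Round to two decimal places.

47.36 kWh

Energy = 1.28 kW × 37 h = 47.36 kWh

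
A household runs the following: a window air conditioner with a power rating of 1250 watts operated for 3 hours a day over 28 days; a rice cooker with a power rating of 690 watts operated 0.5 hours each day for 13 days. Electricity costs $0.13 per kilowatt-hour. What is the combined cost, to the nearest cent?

window air conditioner: Runtime = 3 h/day × 28 days = 84 h
window air conditioner: 1.25 kW × 84 h = 105 kWh
rice cooker: Runtime = 0.5 h/day × 13 days = 6.5 h
rice cooker: 0.69 kW × 6.5 h = 4.485 kWh
Total energy = 109.485 kWh
Cost = 109.485 × $0.13 = $14.23

$14.23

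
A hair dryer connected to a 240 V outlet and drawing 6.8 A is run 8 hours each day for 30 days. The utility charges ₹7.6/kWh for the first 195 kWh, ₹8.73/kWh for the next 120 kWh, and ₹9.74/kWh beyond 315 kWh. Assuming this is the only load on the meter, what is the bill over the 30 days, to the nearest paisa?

₹3276.46

Power = 6.8 A × 240 V = 1632 W = 1.632 kW
Runtime = 8 h/day × 30 days = 240 h
Energy = 1.632 kW × 240 h = 391.68 kWh
Tier 1 (0–195 kWh): 195 × ₹7.6 = ₹1482
Tier 2 (195–315 kWh): 120 × ₹8.73 = ₹1047.6
Above 315 kWh: 76.68 × ₹9.74 = ₹746.8632
Bill = ₹3276.46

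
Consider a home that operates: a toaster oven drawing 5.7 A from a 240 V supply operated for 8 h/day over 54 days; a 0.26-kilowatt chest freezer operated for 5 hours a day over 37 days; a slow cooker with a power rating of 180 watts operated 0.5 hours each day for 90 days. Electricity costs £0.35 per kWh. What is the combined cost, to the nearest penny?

£226.51

toaster oven: Power = 5.7 A × 240 V = 1368 W = 1.368 kW
toaster oven: Runtime = 8 h/day × 54 days = 432 h
toaster oven: 1.368 kW × 432 h = 590.976 kWh
chest freezer: Runtime = 5 h/day × 37 days = 185 h
chest freezer: 0.26 kW × 185 h = 48.1 kWh
slow cooker: Runtime = 0.5 h/day × 90 days = 45 h
slow cooker: 0.18 kW × 45 h = 8.1 kWh
Total energy = 647.176 kWh
Cost = 647.176 × £0.35 = £226.51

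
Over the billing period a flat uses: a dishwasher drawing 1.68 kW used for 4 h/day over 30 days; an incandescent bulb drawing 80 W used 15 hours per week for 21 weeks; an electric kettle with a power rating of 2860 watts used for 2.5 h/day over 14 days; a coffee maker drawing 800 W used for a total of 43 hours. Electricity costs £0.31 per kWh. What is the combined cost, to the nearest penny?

dishwasher: Runtime = 4 h/day × 30 days = 120 h
dishwasher: 1.68 kW × 120 h = 201.6 kWh
incandescent bulb: Runtime = 15 h/week × 21 weeks = 315 h
incandescent bulb: 0.08 kW × 315 h = 25.2 kWh
electric kettle: Runtime = 2.5 h/day × 14 days = 35 h
electric kettle: 2.86 kW × 35 h = 100.1 kWh
coffee maker: 0.8 kW × 43 h = 34.4 kWh
Total energy = 361.3 kWh
Cost = 361.3 × £0.31 = £112.00

£112.00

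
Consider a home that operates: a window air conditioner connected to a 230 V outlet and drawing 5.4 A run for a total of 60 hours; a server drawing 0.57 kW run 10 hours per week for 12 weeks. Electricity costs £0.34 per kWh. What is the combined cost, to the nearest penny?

£48.59

window air conditioner: Power = 5.4 A × 230 V = 1242 W = 1.242 kW
window air conditioner: 1.242 kW × 60 h = 74.52 kWh
server: Runtime = 10 h/week × 12 weeks = 120 h
server: 0.57 kW × 120 h = 68.4 kWh
Total energy = 142.92 kWh
Cost = 142.92 × £0.34 = £48.59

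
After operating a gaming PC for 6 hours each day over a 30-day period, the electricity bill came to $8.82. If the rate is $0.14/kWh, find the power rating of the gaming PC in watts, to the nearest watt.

Energy = $8.82 ÷ $0.14/kWh = 63 kWh
Runtime = 6 h/day × 30 days = 180 h
Power = 63 kWh ÷ 180 h = 0.35 kW = 350 W

350 W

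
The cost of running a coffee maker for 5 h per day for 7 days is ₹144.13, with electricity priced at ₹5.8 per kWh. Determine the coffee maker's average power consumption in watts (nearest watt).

710 W

Energy = ₹144.13 ÷ ₹5.8/kWh = 24.85 kWh
Runtime = 5 h/day × 7 days = 35 h
Power = 24.85 kWh ÷ 35 h = 0.71 kW = 710 W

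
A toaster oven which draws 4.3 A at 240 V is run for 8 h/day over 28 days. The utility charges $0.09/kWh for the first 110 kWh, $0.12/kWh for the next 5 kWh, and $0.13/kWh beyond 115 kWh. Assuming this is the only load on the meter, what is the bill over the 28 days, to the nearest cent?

Power = 4.3 A × 240 V = 1032 W = 1.032 kW
Runtime = 8 h/day × 28 days = 224 h
Energy = 1.032 kW × 224 h = 231.168 kWh
Tier 1 (0–110 kWh): 110 × $0.09 = $9.9
Tier 2 (110–115 kWh): 5 × $0.12 = $0.6
Above 115 kWh: 116.168 × $0.13 = $15.10184
Bill = $25.60

$25.60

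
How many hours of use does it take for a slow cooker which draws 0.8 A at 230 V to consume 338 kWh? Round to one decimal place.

1837.0 h

Power = 0.8 A × 230 V = 184 W = 0.184 kW
Hours = 338 kWh ÷ 0.184 kW = 1837.0 h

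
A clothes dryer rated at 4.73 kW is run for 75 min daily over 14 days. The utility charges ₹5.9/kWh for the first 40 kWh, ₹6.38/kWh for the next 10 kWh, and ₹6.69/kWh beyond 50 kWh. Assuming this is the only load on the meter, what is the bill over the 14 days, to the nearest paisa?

Runtime = 75 min × 14 = 1050 min = 17.5 h
Energy = 4.73 kW × 17.5 h = 82.775 kWh
Tier 1 (0–40 kWh): 40 × ₹5.9 = ₹236
Tier 2 (40–50 kWh): 10 × ₹6.38 = ₹63.8
Above 50 kWh: 32.775 × ₹6.69 = ₹219.26475
Bill = ₹519.06

₹519.06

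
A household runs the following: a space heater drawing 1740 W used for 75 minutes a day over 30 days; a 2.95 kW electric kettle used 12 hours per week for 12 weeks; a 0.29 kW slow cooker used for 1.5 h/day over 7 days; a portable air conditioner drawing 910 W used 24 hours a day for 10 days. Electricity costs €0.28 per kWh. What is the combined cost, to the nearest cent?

€199.22

space heater: Runtime = 75 min × 30 = 2250 min = 37.5 h
space heater: 1.74 kW × 37.5 h = 65.25 kWh
electric kettle: Runtime = 12 h/week × 12 weeks = 144 h
electric kettle: 2.95 kW × 144 h = 424.8 kWh
slow cooker: Runtime = 1.5 h/day × 7 days = 10.5 h
slow cooker: 0.29 kW × 10.5 h = 3.045 kWh
portable air conditioner: Runtime = 24 h × 10 = 240 h
portable air conditioner: 0.91 kW × 240 h = 218.4 kWh
Total energy = 711.495 kWh
Cost = 711.495 × €0.28 = €199.22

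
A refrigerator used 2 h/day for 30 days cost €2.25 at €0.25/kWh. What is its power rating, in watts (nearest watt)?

Energy = €2.25 ÷ €0.25/kWh = 9 kWh
Runtime = 2 h/day × 30 days = 60 h
Power = 9 kWh ÷ 60 h = 0.15 kW = 150 W

150 W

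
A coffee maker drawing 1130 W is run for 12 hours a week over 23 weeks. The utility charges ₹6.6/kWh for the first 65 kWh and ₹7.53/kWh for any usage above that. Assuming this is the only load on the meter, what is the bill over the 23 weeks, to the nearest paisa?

₹2288.01

Runtime = 12 h/week × 23 weeks = 276 h
Energy = 1.13 kW × 276 h = 311.88 kWh
Tier 1 (0–65 kWh): 65 × ₹6.6 = ₹429
Above 65 kWh: 246.88 × ₹7.53 = ₹1859.0064
Bill = ₹2288.01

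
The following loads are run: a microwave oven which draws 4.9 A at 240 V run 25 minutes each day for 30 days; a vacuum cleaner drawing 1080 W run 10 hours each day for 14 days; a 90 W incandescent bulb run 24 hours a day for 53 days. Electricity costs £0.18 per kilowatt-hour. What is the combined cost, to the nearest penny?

microwave oven: Power = 4.9 A × 240 V = 1176 W = 1.176 kW
microwave oven: Runtime = 25 min × 30 = 750 min = 12.5 h
microwave oven: 1.176 kW × 12.5 h = 14.7 kWh
vacuum cleaner: Runtime = 10 h/day × 14 days = 140 h
vacuum cleaner: 1.08 kW × 140 h = 151.2 kWh
incandescent bulb: Runtime = 24 h × 53 = 1272 h
incandescent bulb: 0.09 kW × 1272 h = 114.48 kWh
Total energy = 280.38 kWh
Cost = 280.38 × £0.18 = £50.47

£50.47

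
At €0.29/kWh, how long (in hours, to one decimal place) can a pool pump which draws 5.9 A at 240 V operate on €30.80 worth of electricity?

75.0 h

Power = 5.9 A × 240 V = 1416 W = 1.416 kW
Energy available = €30.80 ÷ €0.29/kWh = 106.2069 kWh
Hours = 106.2069 kWh ÷ 1.416 kW = 75.0 h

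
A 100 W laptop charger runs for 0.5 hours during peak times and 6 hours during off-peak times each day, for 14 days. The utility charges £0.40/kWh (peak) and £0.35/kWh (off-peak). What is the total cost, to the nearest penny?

Peak energy = 0.1 kW × 0.5 h × 14 = 0.7 kWh
Off-peak energy = 0.1 kW × 6 h × 14 = 8.4 kWh
Cost = 0.7 × £0.40 + 8.4 × £0.35 = £0.28 + £2.94 = £3.22

£3.22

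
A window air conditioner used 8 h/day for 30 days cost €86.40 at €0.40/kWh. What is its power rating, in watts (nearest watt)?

900 W

Energy = €86.40 ÷ €0.40/kWh = 216 kWh
Runtime = 8 h/day × 30 days = 240 h
Power = 216 kWh ÷ 240 h = 0.9 kW = 900 W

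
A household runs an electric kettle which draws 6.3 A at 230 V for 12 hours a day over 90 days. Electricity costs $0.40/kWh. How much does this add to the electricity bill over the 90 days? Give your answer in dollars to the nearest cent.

$625.97

Power = 6.3 A × 230 V = 1449 W = 1.449 kW
Runtime = 12 h/day × 90 days = 1080 h
Energy = 1.449 kW × 1080 h = 1564.92 kWh
Cost = 1564.92 kWh × $0.40/kWh = $625.97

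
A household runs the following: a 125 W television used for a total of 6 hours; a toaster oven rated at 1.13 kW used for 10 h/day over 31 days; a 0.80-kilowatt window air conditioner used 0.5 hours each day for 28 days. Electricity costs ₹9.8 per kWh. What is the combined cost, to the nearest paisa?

₹3550.05

television: 0.125 kW × 6 h = 0.75 kWh
toaster oven: Runtime = 10 h/day × 31 days = 310 h
toaster oven: 1.13 kW × 310 h = 350.3 kWh
window air conditioner: Runtime = 0.5 h/day × 28 days = 14 h
window air conditioner: 0.8 kW × 14 h = 11.2 kWh
Total energy = 362.25 kWh
Cost = 362.25 × ₹9.8 = ₹3550.05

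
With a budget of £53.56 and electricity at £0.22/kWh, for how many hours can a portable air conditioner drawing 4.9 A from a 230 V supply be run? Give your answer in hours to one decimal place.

Power = 4.9 A × 230 V = 1127 W = 1.127 kW
Energy available = £53.56 ÷ £0.22/kWh = 243.4545 kWh
Hours = 243.4545 kWh ÷ 1.127 kW = 216.0 h

216.0 h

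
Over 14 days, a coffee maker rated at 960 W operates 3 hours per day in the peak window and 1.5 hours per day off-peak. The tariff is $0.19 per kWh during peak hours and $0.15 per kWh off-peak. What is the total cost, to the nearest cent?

Peak energy = 0.96 kW × 3 h × 14 = 40.32 kWh
Off-peak energy = 0.96 kW × 1.5 h × 14 = 20.16 kWh
Cost = 40.32 × $0.19 + 20.16 × $0.15 = $7.6608 + $3.024 = $10.68

$10.68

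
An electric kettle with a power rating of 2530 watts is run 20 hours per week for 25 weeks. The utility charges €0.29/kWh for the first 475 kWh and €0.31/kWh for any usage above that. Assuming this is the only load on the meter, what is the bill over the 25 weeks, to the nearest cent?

€382.65

Runtime = 20 h/week × 25 weeks = 500 h
Energy = 2.53 kW × 500 h = 1265 kWh
Tier 1 (0–475 kWh): 475 × €0.29 = €137.75
Above 475 kWh: 790 × €0.31 = €244.9
Bill = €382.65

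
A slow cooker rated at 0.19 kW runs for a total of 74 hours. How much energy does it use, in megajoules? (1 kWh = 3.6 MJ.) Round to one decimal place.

Energy = 0.19 kW × 74 h = 14.06 kWh
= 14.06 × 3.6 MJ = 50.6 MJ

50.6 MJ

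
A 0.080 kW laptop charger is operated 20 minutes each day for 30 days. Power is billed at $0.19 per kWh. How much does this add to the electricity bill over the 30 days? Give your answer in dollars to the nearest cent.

$0.15

Runtime = 20 min × 30 = 600 min = 10 h
Energy = 0.08 kW × 10 h = 0.8 kWh
Cost = 0.8 kWh × $0.19/kWh = $0.15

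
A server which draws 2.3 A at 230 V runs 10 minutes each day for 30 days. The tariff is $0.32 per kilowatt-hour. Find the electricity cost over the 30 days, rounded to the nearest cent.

Power = 2.3 A × 230 V = 529 W = 0.529 kW
Runtime = 10 min × 30 = 300 min = 5 h
Energy = 0.529 kW × 5 h = 2.645 kWh
Cost = 2.645 kWh × $0.32/kWh = $0.85

$0.85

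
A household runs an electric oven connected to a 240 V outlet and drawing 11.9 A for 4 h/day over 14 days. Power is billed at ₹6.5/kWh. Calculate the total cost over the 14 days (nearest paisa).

₹1039.58

Power = 11.9 A × 240 V = 2856 W = 2.856 kW
Runtime = 4 h/day × 14 days = 56 h
Energy = 2.856 kW × 56 h = 159.936 kWh
Cost = 159.936 kWh × ₹6.5/kWh = ₹1039.58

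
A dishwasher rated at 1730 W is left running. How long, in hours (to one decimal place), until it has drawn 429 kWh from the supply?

248.0 h

Hours = 429 kWh ÷ 1.73 kW = 248.0 h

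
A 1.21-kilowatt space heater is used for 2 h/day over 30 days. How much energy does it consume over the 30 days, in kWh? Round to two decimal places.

Runtime = 2 h/day × 30 days = 60 h
Energy = 1.21 kW × 60 h = 72.6 kWh

72.60 kWh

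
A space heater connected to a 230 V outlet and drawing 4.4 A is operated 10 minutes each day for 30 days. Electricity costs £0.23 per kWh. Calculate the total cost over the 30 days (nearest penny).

£1.16

Power = 4.4 A × 230 V = 1012 W = 1.012 kW
Runtime = 10 min × 30 = 300 min = 5 h
Energy = 1.012 kW × 5 h = 5.06 kWh
Cost = 5.06 kWh × £0.23/kWh = £1.16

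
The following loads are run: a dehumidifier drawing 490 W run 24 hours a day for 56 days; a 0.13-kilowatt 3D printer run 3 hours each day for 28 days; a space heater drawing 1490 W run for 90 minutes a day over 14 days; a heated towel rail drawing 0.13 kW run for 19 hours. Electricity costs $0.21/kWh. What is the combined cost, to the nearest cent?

dehumidifier: Runtime = 24 h × 56 = 1344 h
dehumidifier: 0.49 kW × 1344 h = 658.56 kWh
3D printer: Runtime = 3 h/day × 28 days = 84 h
3D printer: 0.13 kW × 84 h = 10.92 kWh
space heater: Runtime = 90 min × 14 = 1260 min = 21 h
space heater: 1.49 kW × 21 h = 31.29 kWh
heated towel rail: 0.13 kW × 19 h = 2.47 kWh
Total energy = 703.24 kWh
Cost = 703.24 × $0.21 = $147.68

$147.68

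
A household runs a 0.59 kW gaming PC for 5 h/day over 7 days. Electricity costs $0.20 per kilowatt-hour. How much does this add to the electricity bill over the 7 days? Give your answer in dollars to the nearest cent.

$4.13

Runtime = 5 h/day × 7 days = 35 h
Energy = 0.59 kW × 35 h = 20.65 kWh
Cost = 20.65 kWh × $0.20/kWh = $4.13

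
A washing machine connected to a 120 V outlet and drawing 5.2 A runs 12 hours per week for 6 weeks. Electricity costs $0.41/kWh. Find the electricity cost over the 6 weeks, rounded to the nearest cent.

Power = 5.2 A × 120 V = 624 W = 0.624 kW
Runtime = 12 h/week × 6 weeks = 72 h
Energy = 0.624 kW × 72 h = 44.928 kWh
Cost = 44.928 kWh × $0.41/kWh = $18.42

$18.42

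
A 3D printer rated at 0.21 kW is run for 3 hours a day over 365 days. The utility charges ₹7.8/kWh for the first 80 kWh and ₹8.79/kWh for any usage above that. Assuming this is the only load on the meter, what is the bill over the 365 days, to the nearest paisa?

₹1942.06

Runtime = 3 h/day × 365 days = 1095 h
Energy = 0.21 kW × 1095 h = 229.95 kWh
Tier 1 (0–80 kWh): 80 × ₹7.8 = ₹624
Above 80 kWh: 149.95 × ₹8.79 = ₹1318.0605
Bill = ₹1942.06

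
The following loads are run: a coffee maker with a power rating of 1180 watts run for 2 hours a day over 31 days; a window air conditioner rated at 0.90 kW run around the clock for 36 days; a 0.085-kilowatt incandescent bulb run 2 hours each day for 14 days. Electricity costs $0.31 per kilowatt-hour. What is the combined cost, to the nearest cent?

$264.47

coffee maker: Runtime = 2 h/day × 31 days = 62 h
coffee maker: 1.18 kW × 62 h = 73.16 kWh
window air conditioner: Runtime = 24 h × 36 = 864 h
window air conditioner: 0.9 kW × 864 h = 777.6 kWh
incandescent bulb: Runtime = 2 h/day × 14 days = 28 h
incandescent bulb: 0.085 kW × 28 h = 2.38 kWh
Total energy = 853.14 kWh
Cost = 853.14 × $0.31 = $264.47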